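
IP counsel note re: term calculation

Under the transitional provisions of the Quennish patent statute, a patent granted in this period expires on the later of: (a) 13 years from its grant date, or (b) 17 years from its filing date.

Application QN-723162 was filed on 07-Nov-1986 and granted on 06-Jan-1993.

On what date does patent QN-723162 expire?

2006-01-06

(a) grant + 13 years → 6 January 2006.
(b) filing + 17 years → 7 November 2003.
Later of the two: 6 January 2006.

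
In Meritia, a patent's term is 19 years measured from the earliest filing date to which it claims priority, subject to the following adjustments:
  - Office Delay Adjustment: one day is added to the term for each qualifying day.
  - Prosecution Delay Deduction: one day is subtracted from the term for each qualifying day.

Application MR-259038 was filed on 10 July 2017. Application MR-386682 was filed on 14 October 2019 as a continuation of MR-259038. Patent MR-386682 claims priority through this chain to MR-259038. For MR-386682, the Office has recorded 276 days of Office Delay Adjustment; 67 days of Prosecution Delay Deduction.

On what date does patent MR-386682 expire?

2037-02-04

Earliest priority filing: 10 July 2017.
Base term: 10 July 2017 + 19 years → 10 July 2036.
Office Delay Adjustment: +276 days → 12 April 2037.
Prosecution Delay Deduction: −67 days → 4 February 2037.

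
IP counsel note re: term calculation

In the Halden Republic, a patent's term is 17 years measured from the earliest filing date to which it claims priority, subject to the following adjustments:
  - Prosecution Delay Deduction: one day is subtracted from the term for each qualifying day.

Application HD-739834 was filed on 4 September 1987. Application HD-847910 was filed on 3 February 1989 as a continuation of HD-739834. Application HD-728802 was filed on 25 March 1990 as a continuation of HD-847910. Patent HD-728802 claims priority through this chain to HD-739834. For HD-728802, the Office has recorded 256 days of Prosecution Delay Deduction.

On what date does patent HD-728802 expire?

Earliest priority filing: 4 September 1987.
Base term: 4 September 1987 + 17 years → 4 September 2004.
Prosecution Delay Deduction: −256 days → 23 December 2003.

December 23, 2003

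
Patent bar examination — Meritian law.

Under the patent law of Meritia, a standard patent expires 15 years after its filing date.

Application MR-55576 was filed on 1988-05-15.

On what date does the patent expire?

2003-05-15

Filing date + 15 years → 15 May 2003.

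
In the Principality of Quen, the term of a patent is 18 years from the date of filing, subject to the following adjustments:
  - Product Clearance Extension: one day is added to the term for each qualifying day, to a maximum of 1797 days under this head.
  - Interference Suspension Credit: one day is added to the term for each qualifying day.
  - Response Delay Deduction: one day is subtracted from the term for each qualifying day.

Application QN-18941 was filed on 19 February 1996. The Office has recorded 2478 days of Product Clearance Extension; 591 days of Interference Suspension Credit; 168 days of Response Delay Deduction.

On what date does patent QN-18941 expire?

March 19, 2020

Base term: filing date + 18 years → 19 February 2014.
Product Clearance Extension: 2478 days claimed exceeds the 1797-day cap, so +1797 days → 21 January 2019.
Interference Suspension Credit: +591 days → 3 September 2020.
Response Delay Deduction: −168 days → 19 March 2020.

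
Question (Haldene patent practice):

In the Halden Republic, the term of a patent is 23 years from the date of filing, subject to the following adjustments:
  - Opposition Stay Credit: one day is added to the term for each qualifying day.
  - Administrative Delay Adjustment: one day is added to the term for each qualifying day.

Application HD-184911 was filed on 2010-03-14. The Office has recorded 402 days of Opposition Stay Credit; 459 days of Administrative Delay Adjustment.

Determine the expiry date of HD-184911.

Base term: filing date + 23 years → 14 March 2033.
Opposition Stay Credit: +402 days → 20 April 2034.
Administrative Delay Adjustment: +459 days → 23 July 2035.

July 23, 2035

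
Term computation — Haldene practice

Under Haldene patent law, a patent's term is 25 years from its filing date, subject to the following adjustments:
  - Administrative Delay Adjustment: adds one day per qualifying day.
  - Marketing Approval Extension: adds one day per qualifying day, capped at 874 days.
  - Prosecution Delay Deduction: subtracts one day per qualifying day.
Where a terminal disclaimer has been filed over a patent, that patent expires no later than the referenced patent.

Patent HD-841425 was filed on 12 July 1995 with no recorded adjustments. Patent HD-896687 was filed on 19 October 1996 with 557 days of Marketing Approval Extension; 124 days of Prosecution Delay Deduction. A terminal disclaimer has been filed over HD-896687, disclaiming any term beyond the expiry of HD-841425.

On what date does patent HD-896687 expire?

Natural term of HD-896687:
  Base: filing + 25 years → 19 October 2021.
  Marketing Approval Extension: 557 days (within the 874-day cap) → +557 days → 29 April 2023.
  Prosecution Delay Deduction: −124 days → 26 December 2022.
Expiry of referenced patent HD-841425:
  Base: filing + 25 years → 12 July 2020.
Terminal disclaimer: HD-896687 expires on the earlier of 26 December 2022 and 12 July 2020.

July 12, 2020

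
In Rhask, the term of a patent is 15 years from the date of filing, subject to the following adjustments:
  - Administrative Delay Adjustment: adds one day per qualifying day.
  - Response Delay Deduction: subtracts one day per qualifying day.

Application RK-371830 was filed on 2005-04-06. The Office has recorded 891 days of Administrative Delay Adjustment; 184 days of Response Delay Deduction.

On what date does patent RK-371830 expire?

Base term: filing date + 15 years → 6 April 2020.
Administrative Delay Adjustment: +891 days → 14 September 2022.
Response Delay Deduction: −184 days → 14 March 2022.

March 14, 2022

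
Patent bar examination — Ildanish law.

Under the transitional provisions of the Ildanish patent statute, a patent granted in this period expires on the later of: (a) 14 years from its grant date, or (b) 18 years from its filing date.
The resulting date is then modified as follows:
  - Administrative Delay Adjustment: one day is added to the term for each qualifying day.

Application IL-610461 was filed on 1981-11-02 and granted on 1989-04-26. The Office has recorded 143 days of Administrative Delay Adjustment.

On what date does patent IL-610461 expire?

2003-09-16

(a) grant + 14 years → 26 April 2003.
(b) filing + 18 years → 2 November 1999.
Later of the two: 26 April 2003.
Administrative Delay Adjustment: +143 days → 16 September 2003.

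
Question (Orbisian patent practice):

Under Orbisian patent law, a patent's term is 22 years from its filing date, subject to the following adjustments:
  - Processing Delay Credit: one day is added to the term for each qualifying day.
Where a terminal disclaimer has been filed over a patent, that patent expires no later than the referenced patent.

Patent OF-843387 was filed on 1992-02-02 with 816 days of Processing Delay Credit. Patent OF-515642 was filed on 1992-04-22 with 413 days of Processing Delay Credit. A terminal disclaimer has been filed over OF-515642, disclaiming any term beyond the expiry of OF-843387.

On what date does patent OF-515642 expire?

Natural term of OF-515642:
  Base: filing + 22 years → 22 April 2014.
  Processing Delay Credit: +413 days → 9 June 2015.
Expiry of referenced patent OF-843387:
  Base: filing + 22 years → 2 February 2014.
  Processing Delay Credit: +816 days → 28 April 2016.
Terminal disclaimer: OF-515642 expires on the earlier of 9 June 2015 and 28 April 2016.

June 9, 2015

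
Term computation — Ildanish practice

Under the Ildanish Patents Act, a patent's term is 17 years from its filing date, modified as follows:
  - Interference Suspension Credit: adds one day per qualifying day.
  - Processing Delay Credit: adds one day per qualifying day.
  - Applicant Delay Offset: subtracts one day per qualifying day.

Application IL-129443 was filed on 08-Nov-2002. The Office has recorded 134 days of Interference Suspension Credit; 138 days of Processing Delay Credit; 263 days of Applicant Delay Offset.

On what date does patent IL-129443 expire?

2019-11-17

Base term: filing date + 17 years → 8 November 2019.
Interference Suspension Credit: +134 days → 21 March 2020.
Processing Delay Credit: +138 days → 6 August 2020.
Applicant Delay Offset: −263 days → 17 November 2019.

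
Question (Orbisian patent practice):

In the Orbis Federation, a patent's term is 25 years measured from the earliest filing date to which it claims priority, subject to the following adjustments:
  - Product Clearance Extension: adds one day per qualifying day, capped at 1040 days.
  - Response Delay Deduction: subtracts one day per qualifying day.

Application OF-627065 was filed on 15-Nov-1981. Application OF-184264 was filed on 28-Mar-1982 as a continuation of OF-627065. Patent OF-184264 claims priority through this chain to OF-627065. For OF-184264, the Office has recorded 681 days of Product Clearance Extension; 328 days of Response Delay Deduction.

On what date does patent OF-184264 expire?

Earliest priority filing: 15 November 1981.
Base term: 15 November 1981 + 25 years → 15 November 2006.
Product Clearance Extension: 681 days (within the 1040-day cap) → +681 days → 26 September 2008.
Response Delay Deduction: −328 days → 3 November 2007.

November 3, 2007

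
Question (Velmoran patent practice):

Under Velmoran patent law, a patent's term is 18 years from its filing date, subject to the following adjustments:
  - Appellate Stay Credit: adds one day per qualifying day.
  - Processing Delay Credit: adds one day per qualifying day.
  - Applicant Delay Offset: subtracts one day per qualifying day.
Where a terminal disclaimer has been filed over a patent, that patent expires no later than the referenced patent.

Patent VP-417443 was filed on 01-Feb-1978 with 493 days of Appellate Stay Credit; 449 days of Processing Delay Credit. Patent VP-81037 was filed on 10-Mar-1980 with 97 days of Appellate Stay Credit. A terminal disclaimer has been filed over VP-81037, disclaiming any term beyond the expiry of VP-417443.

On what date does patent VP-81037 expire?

Natural term of VP-81037:
  Base: filing + 18 years → 10 March 1998.
  Appellate Stay Credit: +97 days → 15 June 1998.
Expiry of referenced patent VP-417443:
  Base: filing + 18 years → 1 February 1996.
  Appellate Stay Credit: +493 days → 8 June 1997.
  Processing Delay Credit: +449 days → 31 August 1998.
Terminal disclaimer: VP-81037 expires on the earlier of 15 June 1998 and 31 August 1998.

1998-06-15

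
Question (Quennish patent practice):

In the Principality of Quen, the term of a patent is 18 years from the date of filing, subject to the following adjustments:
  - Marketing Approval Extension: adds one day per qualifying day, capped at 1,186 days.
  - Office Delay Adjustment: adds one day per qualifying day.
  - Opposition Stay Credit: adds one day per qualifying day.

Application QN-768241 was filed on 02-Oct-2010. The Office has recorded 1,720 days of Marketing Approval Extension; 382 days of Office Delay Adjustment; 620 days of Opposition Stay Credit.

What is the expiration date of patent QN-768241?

Base term: filing date + 18 years → 2 October 2028.
Marketing Approval Extension: 1720 days claimed exceeds the 1186-day cap, so +1186 days → 1 January 2032.
Office Delay Adjustment: +382 days → 17 January 2033.
Opposition Stay Credit: +620 days → 29 September 2034.

2034-09-29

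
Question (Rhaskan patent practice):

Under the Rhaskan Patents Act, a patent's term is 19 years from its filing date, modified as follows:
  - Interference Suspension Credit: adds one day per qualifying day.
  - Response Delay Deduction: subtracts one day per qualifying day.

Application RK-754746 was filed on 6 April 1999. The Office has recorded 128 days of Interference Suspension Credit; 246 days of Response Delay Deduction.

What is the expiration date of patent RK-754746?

Base term: filing date + 19 years → 6 April 2018.
Interference Suspension Credit: +128 days → 12 August 2018.
Response Delay Deduction: −246 days → 9 December 2017.

2017-12-09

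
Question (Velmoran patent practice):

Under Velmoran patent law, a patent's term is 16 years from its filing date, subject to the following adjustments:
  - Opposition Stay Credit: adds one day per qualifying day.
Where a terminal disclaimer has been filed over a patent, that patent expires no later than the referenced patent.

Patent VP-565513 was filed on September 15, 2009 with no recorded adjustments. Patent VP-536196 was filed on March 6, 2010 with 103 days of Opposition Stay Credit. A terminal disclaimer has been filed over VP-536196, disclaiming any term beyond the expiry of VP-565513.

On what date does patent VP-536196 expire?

2025-09-15

Natural term of VP-536196:
  Base: filing + 16 years → 6 March 2026.
  Opposition Stay Credit: +103 days → 17 June 2026.
Expiry of referenced patent VP-565513:
  Base: filing + 16 years → 15 September 2025.
Terminal disclaimer: VP-536196 expires on the earlier of 17 June 2026 and 15 September 2025.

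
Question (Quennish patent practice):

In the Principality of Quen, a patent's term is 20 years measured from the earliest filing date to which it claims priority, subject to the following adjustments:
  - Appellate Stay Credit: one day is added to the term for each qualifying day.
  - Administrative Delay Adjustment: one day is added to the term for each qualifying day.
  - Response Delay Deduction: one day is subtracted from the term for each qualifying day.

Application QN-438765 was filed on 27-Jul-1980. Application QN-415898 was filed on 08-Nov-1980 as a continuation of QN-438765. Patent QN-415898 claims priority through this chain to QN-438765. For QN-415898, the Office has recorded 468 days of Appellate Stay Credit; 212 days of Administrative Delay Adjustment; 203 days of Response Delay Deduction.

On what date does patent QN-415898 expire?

November 16, 2001

Earliest priority filing: 27 July 1980.
Base term: 27 July 1980 + 20 years → 27 July 2000.
Appellate Stay Credit: +468 days → 7 November 2001.
Administrative Delay Adjustment: +212 days → 7 June 2002.
Response Delay Deduction: −203 days → 16 November 2001.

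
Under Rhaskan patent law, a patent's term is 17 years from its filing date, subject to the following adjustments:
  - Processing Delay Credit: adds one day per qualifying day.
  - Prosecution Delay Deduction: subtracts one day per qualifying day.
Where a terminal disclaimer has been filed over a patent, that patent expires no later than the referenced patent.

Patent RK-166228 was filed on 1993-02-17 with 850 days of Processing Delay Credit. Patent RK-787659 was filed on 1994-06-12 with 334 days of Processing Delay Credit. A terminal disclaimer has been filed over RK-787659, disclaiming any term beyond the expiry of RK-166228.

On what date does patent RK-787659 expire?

Natural term of RK-787659:
  Base: filing + 17 years → 12 June 2011.
  Processing Delay Credit: +334 days → 11 May 2012.
Expiry of referenced patent RK-166228:
  Base: filing + 17 years → 17 February 2010.
  Processing Delay Credit: +850 days → 16 June 2012.
Terminal disclaimer: RK-787659 expires on the earlier of 11 May 2012 and 16 June 2012.

2012-05-11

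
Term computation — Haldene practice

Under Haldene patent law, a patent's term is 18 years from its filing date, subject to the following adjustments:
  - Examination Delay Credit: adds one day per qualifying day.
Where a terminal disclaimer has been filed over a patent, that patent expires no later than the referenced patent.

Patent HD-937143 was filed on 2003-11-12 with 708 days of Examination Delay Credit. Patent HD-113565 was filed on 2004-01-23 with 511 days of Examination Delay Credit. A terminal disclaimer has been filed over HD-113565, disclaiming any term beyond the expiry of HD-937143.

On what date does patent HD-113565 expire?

June 18, 2023

Natural term of HD-113565:
  Base: filing + 18 years → 23 January 2022.
  Examination Delay Credit: +511 days → 18 June 2023.
Expiry of referenced patent HD-937143:
  Base: filing + 18 years → 12 November 2021.
  Examination Delay Credit: +708 days → 21 October 2023.
Terminal disclaimer: HD-113565 expires on the earlier of 18 June 2023 and 21 October 2023.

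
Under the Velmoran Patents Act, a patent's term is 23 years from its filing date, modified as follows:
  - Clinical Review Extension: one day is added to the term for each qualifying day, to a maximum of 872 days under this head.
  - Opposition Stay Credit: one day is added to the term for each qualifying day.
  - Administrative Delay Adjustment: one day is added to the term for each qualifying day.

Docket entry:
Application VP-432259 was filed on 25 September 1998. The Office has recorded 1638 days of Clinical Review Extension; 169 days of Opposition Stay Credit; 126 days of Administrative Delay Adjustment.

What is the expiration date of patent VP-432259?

Base term: filing date + 23 years → 25 September 2021.
Clinical Review Extension: 1638 days claimed exceeds the 872-day cap, so +872 days → 14 February 2024.
Opposition Stay Credit: +169 days → 1 August 2024.
Administrative Delay Adjustment: +126 days → 5 December 2024.

2024-12-05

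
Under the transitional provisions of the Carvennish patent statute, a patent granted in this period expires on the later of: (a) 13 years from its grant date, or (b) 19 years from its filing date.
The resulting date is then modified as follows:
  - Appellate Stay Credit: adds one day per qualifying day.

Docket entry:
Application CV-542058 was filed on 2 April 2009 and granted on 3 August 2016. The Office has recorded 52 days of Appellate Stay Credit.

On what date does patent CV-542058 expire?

2029-09-24

(a) grant + 13 years → 3 August 2029.
(b) filing + 19 years → 2 April 2028.
Later of the two: 3 August 2029.
Appellate Stay Credit: +52 days → 24 September 2029.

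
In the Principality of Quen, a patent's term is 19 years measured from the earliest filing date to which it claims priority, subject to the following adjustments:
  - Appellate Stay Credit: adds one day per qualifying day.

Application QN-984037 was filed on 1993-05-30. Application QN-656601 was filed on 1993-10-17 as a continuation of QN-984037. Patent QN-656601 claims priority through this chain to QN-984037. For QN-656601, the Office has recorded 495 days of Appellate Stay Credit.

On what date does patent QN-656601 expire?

October 7, 2013

Earliest priority filing: 30 May 1993.
Base term: 30 May 1993 + 19 years → 30 May 2012.
Appellate Stay Credit: +495 days → 7 October 2013.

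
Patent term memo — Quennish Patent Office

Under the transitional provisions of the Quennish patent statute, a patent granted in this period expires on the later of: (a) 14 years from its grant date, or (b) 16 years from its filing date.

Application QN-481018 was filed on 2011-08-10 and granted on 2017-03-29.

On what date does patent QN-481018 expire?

2031-03-29

(a) grant + 14 years → 29 March 2031.
(b) filing + 16 years → 10 August 2027.
Later of the two: 29 March 2031.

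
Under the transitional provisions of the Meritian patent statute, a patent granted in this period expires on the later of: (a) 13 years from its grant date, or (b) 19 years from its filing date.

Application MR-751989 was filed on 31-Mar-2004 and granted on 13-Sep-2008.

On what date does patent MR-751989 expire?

(a) grant + 13 years → 13 September 2021.
(b) filing + 19 years → 31 March 2023.
Later of the two: 31 March 2023.

March 31, 2023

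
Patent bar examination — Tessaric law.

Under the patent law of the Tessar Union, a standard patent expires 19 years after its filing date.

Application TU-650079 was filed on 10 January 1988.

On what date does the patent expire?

2007-01-10

Filing date + 19 years → 10 January 2007.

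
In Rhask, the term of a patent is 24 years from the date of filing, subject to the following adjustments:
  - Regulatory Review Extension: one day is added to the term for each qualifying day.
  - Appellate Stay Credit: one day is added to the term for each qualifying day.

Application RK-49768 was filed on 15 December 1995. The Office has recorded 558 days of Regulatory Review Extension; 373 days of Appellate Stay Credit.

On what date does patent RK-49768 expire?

July 3, 2022

Base term: filing date + 24 years → 15 December 2019.
Regulatory Review Extension: +558 days → 25 June 2021.
Appellate Stay Credit: +373 days → 3 July 2022.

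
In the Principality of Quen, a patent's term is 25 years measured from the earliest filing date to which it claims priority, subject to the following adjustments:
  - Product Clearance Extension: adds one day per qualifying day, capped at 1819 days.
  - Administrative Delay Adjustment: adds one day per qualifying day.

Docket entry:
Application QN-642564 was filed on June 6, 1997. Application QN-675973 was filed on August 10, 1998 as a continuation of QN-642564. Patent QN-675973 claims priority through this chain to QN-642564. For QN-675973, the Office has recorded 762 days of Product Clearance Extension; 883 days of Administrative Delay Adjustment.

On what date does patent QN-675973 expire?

2026-12-07

Earliest priority filing: 6 June 1997.
Base term: 6 June 1997 + 25 years → 6 June 2022.
Product Clearance Extension: 762 days (within the 1819-day cap) → +762 days → 7 July 2024.
Administrative Delay Adjustment: +883 days → 7 December 2026.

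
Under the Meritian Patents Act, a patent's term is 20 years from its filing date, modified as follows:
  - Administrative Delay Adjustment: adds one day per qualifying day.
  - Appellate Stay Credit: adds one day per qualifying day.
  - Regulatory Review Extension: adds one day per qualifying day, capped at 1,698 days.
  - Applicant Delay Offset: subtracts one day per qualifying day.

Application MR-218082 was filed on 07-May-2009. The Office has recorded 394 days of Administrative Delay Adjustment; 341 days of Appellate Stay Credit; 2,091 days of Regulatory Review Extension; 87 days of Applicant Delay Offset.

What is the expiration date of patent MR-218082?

Base term: filing date + 20 years → 7 May 2029.
Administrative Delay Adjustment: +394 days → 5 June 2030.
Appellate Stay Credit: +341 days → 12 May 2031.
Regulatory Review Extension: 2091 days claimed exceeds the 1698-day cap, so +1698 days → 4 January 2036.
Applicant Delay Offset: −87 days → 9 October 2035.

2035-10-09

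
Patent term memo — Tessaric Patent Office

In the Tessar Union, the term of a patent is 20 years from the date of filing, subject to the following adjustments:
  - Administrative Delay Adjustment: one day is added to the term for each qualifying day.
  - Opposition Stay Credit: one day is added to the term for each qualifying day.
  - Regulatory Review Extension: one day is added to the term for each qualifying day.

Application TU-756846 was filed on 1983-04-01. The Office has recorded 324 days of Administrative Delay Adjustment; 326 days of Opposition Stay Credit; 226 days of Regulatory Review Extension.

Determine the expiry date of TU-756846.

Base term: filing date + 20 years → 1 April 2003.
Administrative Delay Adjustment: +324 days → 19 February 2004.
Opposition Stay Credit: +326 days → 10 January 2005.
Regulatory Review Extension: +226 days → 24 August 2005.

2005-08-24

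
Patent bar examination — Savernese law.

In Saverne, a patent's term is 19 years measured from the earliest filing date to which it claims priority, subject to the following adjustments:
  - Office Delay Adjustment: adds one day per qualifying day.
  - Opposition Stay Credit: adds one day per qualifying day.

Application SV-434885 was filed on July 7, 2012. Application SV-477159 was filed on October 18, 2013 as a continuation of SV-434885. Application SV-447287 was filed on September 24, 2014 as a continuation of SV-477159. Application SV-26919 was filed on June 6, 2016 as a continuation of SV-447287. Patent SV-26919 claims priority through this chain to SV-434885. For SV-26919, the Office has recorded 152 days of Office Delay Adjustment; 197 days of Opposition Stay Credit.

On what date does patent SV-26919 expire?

June 20, 2032

Earliest priority filing: 7 July 2012.
Base term: 7 July 2012 + 19 years → 7 July 2031.
Office Delay Adjustment: +152 days → 6 December 2031.
Opposition Stay Credit: +197 days → 20 June 2032.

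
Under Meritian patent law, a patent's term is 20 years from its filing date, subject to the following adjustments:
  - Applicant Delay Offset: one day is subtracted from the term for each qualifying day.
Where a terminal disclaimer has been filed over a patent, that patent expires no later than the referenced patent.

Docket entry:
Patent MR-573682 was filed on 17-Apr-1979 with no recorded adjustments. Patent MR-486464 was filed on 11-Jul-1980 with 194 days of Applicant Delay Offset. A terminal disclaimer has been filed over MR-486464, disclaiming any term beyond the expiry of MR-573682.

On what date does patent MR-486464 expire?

April 17, 1999

Natural term of MR-486464:
  Base: filing + 20 years → 11 July 2000.
  Applicant Delay Offset: −194 days → 30 December 1999.
Expiry of referenced patent MR-573682:
  Base: filing + 20 years → 17 April 1999.
Terminal disclaimer: MR-486464 expires on the earlier of 30 December 1999 and 17 April 1999.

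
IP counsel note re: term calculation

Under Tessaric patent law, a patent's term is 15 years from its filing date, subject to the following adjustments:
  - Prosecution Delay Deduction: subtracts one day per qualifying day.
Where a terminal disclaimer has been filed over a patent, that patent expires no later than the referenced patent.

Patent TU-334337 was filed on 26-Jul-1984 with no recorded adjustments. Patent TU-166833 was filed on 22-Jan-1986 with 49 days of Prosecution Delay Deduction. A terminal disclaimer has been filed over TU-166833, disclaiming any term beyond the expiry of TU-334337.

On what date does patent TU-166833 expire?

July 26, 1999

Natural term of TU-166833:
  Base: filing + 15 years → 22 January 2001.
  Prosecution Delay Deduction: −49 days → 4 December 2000.
Expiry of referenced patent TU-334337:
  Base: filing + 15 years → 26 July 1999.
Terminal disclaimer: TU-166833 expires on the earlier of 4 December 2000 and 26 July 1999.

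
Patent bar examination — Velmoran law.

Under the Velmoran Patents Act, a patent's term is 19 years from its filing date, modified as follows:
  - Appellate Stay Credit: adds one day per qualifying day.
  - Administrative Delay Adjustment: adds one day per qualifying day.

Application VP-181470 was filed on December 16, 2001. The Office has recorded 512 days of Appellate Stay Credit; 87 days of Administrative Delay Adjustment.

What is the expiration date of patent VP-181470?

2022-08-07

Base term: filing date + 19 years → 16 December 2020.
Appellate Stay Credit: +512 days → 12 May 2022.
Administrative Delay Adjustment: +87 days → 7 August 2022.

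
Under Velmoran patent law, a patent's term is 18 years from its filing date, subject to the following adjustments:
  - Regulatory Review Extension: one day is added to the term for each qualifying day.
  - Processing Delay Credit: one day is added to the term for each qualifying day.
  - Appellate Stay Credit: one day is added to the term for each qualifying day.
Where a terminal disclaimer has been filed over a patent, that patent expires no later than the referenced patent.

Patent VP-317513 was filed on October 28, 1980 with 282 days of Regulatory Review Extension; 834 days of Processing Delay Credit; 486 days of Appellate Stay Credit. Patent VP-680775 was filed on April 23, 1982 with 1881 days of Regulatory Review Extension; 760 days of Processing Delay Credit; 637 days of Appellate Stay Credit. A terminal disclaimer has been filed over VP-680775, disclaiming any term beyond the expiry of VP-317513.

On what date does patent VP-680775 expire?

Natural term of VP-680775:
  Base: filing + 18 years → 23 April 2000.
  Regulatory Review Extension: +1881 days → 17 June 2005.
  Processing Delay Credit: +760 days → 17 July 2007.
  Appellate Stay Credit: +637 days → 14 April 2009.
Expiry of referenced patent VP-317513:
  Base: filing + 18 years → 28 October 1998.
  Regulatory Review Extension: +282 days → 6 August 1999.
  Processing Delay Credit: +834 days → 17 November 2001.
  Appellate Stay Credit: +486 days → 18 March 2003.
Terminal disclaimer: VP-680775 expires on the earlier of 14 April 2009 and 18 March 2003.

March 18, 2003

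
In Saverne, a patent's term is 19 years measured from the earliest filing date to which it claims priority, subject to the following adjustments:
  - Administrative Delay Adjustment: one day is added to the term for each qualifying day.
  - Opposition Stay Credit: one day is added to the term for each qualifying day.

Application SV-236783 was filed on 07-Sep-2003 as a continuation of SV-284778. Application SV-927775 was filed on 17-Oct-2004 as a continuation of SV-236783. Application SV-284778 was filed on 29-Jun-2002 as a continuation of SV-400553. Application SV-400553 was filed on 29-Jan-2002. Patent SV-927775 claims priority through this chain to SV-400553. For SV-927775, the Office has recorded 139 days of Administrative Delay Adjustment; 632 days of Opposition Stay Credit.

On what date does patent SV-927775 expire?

Earliest priority filing: 29 January 2002.
Base term: 29 January 2002 + 19 years → 29 January 2021.
Administrative Delay Adjustment: +139 days → 17 June 2021.
Opposition Stay Credit: +632 days → 11 March 2023.

2023-03-11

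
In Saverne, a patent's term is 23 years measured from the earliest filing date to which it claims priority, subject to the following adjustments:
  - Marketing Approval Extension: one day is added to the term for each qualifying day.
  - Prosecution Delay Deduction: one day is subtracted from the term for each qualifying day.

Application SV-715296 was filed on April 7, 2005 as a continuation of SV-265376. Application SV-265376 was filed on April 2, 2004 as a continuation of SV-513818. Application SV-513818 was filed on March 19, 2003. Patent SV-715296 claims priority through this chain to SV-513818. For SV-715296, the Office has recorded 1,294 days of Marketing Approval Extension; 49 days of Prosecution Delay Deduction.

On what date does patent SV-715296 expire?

Earliest priority filing: 19 March 2003.
Base term: 19 March 2003 + 23 years → 19 March 2026.
Marketing Approval Extension: +1294 days → 3 October 2029.
Prosecution Delay Deduction: −49 days → 15 August 2029.

August 15, 2029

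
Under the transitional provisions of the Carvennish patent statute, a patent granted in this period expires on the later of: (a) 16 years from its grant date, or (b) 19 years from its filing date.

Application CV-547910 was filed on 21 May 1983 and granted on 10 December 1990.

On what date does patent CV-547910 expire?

2006-12-10

(a) grant + 16 years → 10 December 2006.
(b) filing + 19 years → 21 May 2002.
Later of the two: 10 December 2006.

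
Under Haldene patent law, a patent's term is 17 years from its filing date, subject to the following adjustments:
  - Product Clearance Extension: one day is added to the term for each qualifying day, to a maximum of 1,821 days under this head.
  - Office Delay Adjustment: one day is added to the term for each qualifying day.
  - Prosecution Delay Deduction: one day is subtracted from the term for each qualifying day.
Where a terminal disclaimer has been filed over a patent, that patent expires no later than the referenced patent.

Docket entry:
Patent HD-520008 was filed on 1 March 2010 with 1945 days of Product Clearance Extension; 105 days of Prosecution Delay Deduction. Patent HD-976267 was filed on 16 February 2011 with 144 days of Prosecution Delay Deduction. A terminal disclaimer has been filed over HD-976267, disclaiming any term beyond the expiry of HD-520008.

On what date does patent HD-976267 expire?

Natural term of HD-976267:
  Base: filing + 17 years → 16 February 2028.
  Prosecution Delay Deduction: −144 days → 25 September 2027.
Expiry of referenced patent HD-520008:
  Base: filing + 17 years → 1 March 2027.
  Product Clearance Extension: 1945 days claimed exceeds the 1821-day cap, so +1821 days → 24 February 2032.
  Prosecution Delay Deduction: −105 days → 11 November 2031.
Terminal disclaimer: HD-976267 expires on the earlier of 25 September 2027 and 11 November 2031.

September 25, 2027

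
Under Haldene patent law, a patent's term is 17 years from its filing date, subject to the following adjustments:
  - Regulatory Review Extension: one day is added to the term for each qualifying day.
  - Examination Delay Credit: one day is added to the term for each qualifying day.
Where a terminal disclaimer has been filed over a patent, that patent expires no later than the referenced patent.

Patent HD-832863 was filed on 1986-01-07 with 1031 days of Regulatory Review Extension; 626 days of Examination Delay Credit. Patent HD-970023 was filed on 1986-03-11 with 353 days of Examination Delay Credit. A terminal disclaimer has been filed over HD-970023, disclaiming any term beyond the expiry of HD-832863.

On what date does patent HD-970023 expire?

Natural term of HD-970023:
  Base: filing + 17 years → 11 March 2003.
  Examination Delay Credit: +353 days → 27 February 2004.
Expiry of referenced patent HD-832863:
  Base: filing + 17 years → 7 January 2003.
  Regulatory Review Extension: +1031 days → 3 November 2005.
  Examination Delay Credit: +626 days → 22 July 2007.
Terminal disclaimer: HD-970023 expires on the earlier of 27 February 2004 and 22 July 2007.

2004-02-27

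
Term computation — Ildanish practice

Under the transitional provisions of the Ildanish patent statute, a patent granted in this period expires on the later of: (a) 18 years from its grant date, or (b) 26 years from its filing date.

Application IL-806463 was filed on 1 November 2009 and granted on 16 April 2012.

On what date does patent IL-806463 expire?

(a) grant + 18 years → 16 April 2030.
(b) filing + 26 years → 1 November 2035.
Later of the two: 1 November 2035.

2035-11-01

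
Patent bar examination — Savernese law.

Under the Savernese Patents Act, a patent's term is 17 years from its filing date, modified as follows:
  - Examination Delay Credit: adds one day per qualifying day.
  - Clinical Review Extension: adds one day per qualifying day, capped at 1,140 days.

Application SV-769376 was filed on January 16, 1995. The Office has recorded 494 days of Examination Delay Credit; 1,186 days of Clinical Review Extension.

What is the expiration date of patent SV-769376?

Base term: filing date + 17 years → 16 January 2012.
Examination Delay Credit: +494 days → 24 May 2013.
Clinical Review Extension: 1186 days claimed exceeds the 1140-day cap, so +1140 days → 7 July 2016.

2016-07-07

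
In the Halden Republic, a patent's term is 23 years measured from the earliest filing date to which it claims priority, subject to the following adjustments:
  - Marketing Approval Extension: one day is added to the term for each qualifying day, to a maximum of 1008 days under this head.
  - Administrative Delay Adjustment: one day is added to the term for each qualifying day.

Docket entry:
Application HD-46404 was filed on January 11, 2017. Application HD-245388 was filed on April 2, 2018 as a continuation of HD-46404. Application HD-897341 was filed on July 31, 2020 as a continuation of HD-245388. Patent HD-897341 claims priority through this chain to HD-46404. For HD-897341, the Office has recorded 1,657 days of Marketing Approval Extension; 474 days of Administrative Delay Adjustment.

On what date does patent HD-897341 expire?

Earliest priority filing: 11 January 2017.
Base term: 11 January 2017 + 23 years → 11 January 2040.
Marketing Approval Extension: 1657 days claimed exceeds the 1008-day cap, so +1008 days → 15 October 2042.
Administrative Delay Adjustment: +474 days → 1 February 2044.

February 1, 2044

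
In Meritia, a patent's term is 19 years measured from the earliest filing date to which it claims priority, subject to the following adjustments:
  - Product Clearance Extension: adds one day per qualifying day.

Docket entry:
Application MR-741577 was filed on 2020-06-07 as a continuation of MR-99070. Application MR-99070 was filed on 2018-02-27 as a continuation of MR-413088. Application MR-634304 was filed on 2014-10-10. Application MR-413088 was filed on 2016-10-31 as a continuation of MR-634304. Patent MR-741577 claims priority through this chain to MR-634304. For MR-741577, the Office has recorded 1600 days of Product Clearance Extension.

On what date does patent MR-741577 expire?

Earliest priority filing: 10 October 2014.
Base term: 10 October 2014 + 19 years → 10 October 2033.
Product Clearance Extension: +1600 days → 26 February 2038.

February 26, 2038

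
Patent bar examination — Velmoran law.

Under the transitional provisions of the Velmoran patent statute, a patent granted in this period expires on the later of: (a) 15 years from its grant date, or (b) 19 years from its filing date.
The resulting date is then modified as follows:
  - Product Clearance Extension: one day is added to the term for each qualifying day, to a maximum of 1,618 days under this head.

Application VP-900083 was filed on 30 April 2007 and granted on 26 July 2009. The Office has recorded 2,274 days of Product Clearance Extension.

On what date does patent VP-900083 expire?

2030-10-04

(a) grant + 15 years → 26 July 2024.
(b) filing + 19 years → 30 April 2026.
Later of the two: 30 April 2026.
Product Clearance Extension: 2274 days claimed exceeds the 1618-day cap, so +1618 days → 4 October 2030.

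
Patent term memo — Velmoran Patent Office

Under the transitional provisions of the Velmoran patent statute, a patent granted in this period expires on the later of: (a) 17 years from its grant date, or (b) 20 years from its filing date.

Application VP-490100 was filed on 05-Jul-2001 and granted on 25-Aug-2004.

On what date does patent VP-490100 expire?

August 25, 2021

(a) grant + 17 years → 25 August 2021.
(b) filing + 20 years → 5 July 2021.
Later of the two: 25 August 2021.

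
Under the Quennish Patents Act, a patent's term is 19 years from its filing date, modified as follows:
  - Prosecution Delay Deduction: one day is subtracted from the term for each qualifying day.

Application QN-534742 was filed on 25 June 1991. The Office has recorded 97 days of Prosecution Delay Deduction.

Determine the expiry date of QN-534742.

Base term: filing date + 19 years → 25 June 2010.
Prosecution Delay Deduction: −97 days → 20 March 2010.

March 20, 2010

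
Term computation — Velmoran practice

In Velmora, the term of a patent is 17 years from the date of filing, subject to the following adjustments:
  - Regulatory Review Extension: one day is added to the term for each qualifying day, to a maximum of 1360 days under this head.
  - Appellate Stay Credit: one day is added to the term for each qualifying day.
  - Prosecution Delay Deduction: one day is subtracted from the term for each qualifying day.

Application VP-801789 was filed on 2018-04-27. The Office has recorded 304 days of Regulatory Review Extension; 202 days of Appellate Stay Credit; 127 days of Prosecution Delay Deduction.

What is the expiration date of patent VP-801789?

Base term: filing date + 17 years → 27 April 2035.
Regulatory Review Extension: 304 days (within the 1360-day cap) → +304 days → 25 February 2036.
Appellate Stay Credit: +202 days → 14 September 2036.
Prosecution Delay Deduction: −127 days → 10 May 2036.

May 10, 2036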